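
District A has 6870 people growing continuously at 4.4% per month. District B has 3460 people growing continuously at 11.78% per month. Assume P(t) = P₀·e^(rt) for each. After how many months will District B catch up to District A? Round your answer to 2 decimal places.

6870·e^(0.044t) = 3460·e^(0.1178t)
6870/3460 = e^((0.1178 − 0.044)t) → ln(1.98555) = 0.0738·t
t = 0.6859 / 0.0738

t ≈ 9.29 months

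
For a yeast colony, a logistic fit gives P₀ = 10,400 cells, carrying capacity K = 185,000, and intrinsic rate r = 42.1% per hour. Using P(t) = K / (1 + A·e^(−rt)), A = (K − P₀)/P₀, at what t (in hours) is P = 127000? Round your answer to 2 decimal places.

A = (185000 − 10400)/10400 = 16.78846
127000 = 185000/(1 + 16.78846·e^(−0.421t)) → 1 + 16.78846·e^(−0.421t) = 1.45669
e^(−0.421t) = 0.027203 → t = ln(36.76094)/0.421 = 3.60444/0.421

t ≈ 8.56 hours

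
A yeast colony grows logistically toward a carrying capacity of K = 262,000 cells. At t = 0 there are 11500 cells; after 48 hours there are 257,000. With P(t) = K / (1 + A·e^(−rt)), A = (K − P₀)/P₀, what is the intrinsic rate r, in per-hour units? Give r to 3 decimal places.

r ≈ 0.146 per hour

A = (262000 − 11500)/11500 = 21.78261
257000 = 262000/(1 + 21.78261·e^(−r·48)) → e^(−48r) = (1.01946 − 1)/21.78261 = 0.000893
r = −ln(0.000893)/48 = 7.02075/48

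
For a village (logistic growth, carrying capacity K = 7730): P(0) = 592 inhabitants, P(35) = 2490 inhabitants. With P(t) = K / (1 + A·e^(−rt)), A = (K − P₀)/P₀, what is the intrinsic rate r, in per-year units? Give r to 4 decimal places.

r ≈ 0.0499 per year

A = (7730 − 592)/592 = 12.05743
2490 = 7730/(1 + 12.05743·e^(−r·35)) → e^(−35r) = (3.10442 − 1)/12.05743 = 0.174533
r = −ln(0.174533)/35 = 1.74564/35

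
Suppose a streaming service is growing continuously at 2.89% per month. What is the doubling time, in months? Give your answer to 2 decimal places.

doubling time ≈ 23.98 months

doubling time = ln(2) / |r| = 0.69315 / 0.0289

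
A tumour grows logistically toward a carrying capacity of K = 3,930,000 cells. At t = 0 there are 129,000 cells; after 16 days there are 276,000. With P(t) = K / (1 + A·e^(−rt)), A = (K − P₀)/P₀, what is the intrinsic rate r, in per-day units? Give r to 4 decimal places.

r ≈ 0.0500 per day

A = (3930000 − 129000)/129000 = 29.46512
276000 = 3930000/(1 + 29.46512·e^(−r·16)) → e^(−16r) = (14.23913 − 1)/29.46512 = 0.449315
r = −ln(0.449315)/16 = 0.80003/16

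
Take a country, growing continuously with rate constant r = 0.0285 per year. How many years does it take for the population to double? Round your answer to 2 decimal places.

doubling time = ln(2) / |r| = 0.69315 / 0.0285

doubling time ≈ 24.32 years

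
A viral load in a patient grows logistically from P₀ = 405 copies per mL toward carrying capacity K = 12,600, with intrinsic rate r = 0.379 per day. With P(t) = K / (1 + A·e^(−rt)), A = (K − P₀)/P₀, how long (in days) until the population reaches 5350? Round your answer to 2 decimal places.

A = (12600 − 405)/405 = 30.11111
5350 = 12600/(1 + 30.11111·e^(−0.379t)) → 1 + 30.11111·e^(−0.379t) = 2.35514
e^(−0.379t) = 0.045005 → t = ln(22.21992)/0.379 = 3.10099/0.379

t ≈ 8.18 days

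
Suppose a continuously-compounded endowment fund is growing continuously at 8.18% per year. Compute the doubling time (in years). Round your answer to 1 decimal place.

doubling time ≈ 8.5 years

doubling time = ln(2) / |r| = 0.69315 / 0.0818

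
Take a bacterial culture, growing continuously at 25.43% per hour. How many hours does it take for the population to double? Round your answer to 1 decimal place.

doubling time = ln(2) / |r| = 0.69315 / 0.2543

doubling time ≈ 2.7 hours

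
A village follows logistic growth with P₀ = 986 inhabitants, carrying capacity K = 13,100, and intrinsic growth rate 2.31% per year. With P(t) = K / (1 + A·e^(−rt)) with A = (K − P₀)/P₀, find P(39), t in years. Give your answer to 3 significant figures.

≈ 2,190 inhabitants

A = (13100 − 986)/986 = 12.286
P(39) = 13100 / (1 + 12.286·e^(−0.0231·39)) = 13100 / (1 + 12.286·0.406204)
= 13100 / 5.99062 ≈ 2186.75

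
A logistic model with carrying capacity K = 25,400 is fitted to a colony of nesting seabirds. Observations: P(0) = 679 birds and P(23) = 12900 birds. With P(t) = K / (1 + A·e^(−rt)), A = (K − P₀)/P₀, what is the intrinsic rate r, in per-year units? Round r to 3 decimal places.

A = (25400 − 679)/679 = 36.40795
12900 = 25400/(1 + 36.40795·e^(−r·23)) → e^(−23r) = (1.96899 − 1)/36.40795 = 0.026615
r = −ln(0.026615)/23 = 3.62629/23

r ≈ 0.158 per year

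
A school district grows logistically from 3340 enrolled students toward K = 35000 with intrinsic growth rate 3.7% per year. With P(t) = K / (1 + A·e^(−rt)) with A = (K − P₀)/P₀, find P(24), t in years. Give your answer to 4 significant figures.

A = (35000 − 3340)/3340 = 9.47904
P(24) = 35000 / (1 + 9.47904·e^(−0.037·24)) = 35000 / (1 + 9.47904·0.411478)
= 35000 / 4.90042 ≈ 7142.25

≈ 7,142 enrolled students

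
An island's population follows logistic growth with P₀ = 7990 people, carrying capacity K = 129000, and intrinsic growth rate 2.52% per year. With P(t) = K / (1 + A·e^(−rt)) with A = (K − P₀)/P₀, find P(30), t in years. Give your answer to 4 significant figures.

≈ 15,900 people

A = (129000 − 7990)/7990 = 15.14518
P(30) = 129000 / (1 + 15.14518·e^(−0.0252·30)) = 129000 / (1 + 15.14518·0.469541)
= 129000 / 8.11128 ≈ 15903.78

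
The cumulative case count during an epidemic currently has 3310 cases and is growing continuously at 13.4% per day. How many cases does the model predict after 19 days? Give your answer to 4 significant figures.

P(19) = 3310 · e^(0.134·19) = 3310 · e^(2.546)
= 3310 · 12.75598 ≈ 42222.29

≈ 42,220 cases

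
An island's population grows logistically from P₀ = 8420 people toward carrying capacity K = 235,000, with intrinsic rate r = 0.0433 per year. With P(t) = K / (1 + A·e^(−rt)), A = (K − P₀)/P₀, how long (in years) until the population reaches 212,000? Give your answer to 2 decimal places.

t ≈ 127.33 years

A = (235000 − 8420)/8420 = 26.90974
212000 = 235000/(1 + 26.90974·e^(−0.0433t)) → 1 + 26.90974·e^(−0.0433t) = 1.10849
e^(−0.0433t) = 0.004032 → t = ln(248.03759)/0.0433 = 5.51358/0.0433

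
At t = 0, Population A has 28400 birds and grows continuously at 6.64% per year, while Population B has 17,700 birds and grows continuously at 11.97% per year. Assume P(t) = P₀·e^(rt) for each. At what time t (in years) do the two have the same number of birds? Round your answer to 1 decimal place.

28400·e^(0.0664t) = 17700·e^(0.1197t)
28400/17700 = e^((0.1197 − 0.0664)t) → ln(1.60452) = 0.0533·t
t = 0.47282 / 0.0533

t ≈ 8.9 years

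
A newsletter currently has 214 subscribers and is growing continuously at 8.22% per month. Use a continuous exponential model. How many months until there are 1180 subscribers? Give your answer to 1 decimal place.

t ≈ 20.8 months

1180 = 214 · e^(0.0822·t)
t = ln(1180/214) / 0.0822 = ln(5.51402) / 0.0822 = 1.70729 / 0.0822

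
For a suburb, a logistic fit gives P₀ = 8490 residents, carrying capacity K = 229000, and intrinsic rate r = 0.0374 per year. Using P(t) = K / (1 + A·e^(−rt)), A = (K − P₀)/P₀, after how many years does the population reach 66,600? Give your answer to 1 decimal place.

A = (229000 − 8490)/8490 = 25.97291
66600 = 229000/(1 + 25.97291·e^(−0.0374t)) → 1 + 25.97291·e^(−0.0374t) = 3.43844
e^(−0.0374t) = 0.093884 → t = ln(10.65145)/0.0374 = 2.3657/0.0374

t ≈ 63.3 years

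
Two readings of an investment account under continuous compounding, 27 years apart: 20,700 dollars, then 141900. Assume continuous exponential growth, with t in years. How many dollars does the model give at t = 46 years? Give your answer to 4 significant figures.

≈ 549,900 dollars

r = ln(141900/20700) / 27 ≈ 0.071296 per year
P(46) = 20700 · e^(0.071296·46) = 20700 · 26.56543 ≈ 549904.37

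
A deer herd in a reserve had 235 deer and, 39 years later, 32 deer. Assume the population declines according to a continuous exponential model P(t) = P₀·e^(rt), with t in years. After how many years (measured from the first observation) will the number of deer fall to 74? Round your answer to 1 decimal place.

t ≈ 22.6 years

r = ln(32/235) / 39 ≈ -0.051124 per year
t = ln(74/235) / r = -1.15552 / -0.051124 ≈ 22.602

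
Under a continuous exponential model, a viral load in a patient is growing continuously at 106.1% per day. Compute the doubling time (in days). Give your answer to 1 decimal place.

doubling time ≈ 0.7 days

doubling time = ln(2) / |r| = 0.69315 / 1.061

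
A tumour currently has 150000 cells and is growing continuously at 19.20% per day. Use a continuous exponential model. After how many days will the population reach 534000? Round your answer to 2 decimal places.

534000 = 150000 · e^(0.192·t)
t = ln(534000/150000) / 0.192 = ln(3.56) / 0.192 = 1.26976 / 0.192

t ≈ 6.61 days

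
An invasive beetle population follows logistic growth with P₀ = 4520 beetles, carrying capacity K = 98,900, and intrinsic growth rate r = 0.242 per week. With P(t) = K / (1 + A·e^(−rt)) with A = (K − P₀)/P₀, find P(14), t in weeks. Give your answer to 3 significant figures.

A = (98900 − 4520)/4520 = 20.88053
P(14) = 98900 / (1 + 20.88053·e^(−0.242·14)) = 98900 / (1 + 20.88053·0.033776)
= 98900 / 1.70526 ≈ 57996.88

≈ 58,000 beetles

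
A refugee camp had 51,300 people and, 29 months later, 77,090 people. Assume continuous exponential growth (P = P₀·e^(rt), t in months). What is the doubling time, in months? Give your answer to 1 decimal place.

r = ln(77090/51300) / 29 = ln(1.50273) / 29 ≈ 0.014044 per month
doubling time = ln 2 / |r| = 0.69315 / 0.014044

doubling time ≈ 49.4 months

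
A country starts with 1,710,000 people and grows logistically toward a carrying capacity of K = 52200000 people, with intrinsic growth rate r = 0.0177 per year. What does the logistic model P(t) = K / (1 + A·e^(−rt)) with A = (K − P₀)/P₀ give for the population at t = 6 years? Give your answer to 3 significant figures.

≈ 1,890,000 people

A = (52200000 − 1710000)/1710000 = 29.52632
P(6) = 52200000 / (1 + 29.52632·e^(−0.0177·6)) = 52200000 / (1 + 29.52632·0.899245)
= 52200000 / 27.55139 ≈ 1894641.57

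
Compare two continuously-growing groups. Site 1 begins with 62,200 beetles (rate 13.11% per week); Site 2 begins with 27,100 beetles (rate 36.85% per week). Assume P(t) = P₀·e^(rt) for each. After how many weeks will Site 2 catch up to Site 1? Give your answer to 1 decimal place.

62200·e^(0.1311t) = 27100·e^(0.3685t)
62200/27100 = e^((0.3685 − 0.1311)t) → ln(2.2952) = 0.2374·t
t = 0.83082 / 0.2374

t ≈ 3.5 weeks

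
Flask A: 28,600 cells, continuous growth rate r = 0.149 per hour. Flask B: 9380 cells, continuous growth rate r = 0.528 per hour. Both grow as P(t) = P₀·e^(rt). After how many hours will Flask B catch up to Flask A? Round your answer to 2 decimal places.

t ≈ 2.94 hours

28600·e^(0.149t) = 9380·e^(0.528t)
28600/9380 = e^((0.528 − 0.149)t) → ln(3.04904) = 0.379·t
t = 1.11483 / 0.379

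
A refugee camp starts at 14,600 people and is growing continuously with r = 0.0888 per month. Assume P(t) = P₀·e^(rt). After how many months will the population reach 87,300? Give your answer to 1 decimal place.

t ≈ 20.1 months

87300 = 14600 · e^(0.0888·t)
t = ln(87300/14600) / 0.0888 = ln(5.97945) / 0.0888 = 1.78833 / 0.0888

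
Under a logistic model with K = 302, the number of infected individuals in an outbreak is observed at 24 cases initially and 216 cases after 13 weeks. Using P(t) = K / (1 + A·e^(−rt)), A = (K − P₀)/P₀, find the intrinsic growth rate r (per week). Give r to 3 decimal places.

A = (302 − 24)/24 = 11.58333
216 = 302/(1 + 11.58333·e^(−r·13)) → e^(−13r) = (1.39815 − 1)/11.58333 = 0.034373
r = −ln(0.034373)/13 = 3.3705/13

r ≈ 0.259 per week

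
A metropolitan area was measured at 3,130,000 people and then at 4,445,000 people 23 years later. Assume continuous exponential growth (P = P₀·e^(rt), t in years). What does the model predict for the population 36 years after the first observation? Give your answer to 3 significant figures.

r = ln(4445000/3130000) / 23 ≈ 0.01525 per year
P(36) = 3130000 · e^(0.01525·36) = 3130000 · 1.73151 ≈ 5419632.98

≈ 5,420,000 people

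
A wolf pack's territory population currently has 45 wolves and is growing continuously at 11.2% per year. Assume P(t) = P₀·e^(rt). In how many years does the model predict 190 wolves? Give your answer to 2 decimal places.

t ≈ 12.86 years

190 = 45 · e^(0.112·t)
t = ln(190/45) / 0.112 = ln(4.22222) / 0.112 = 1.44036 / 0.112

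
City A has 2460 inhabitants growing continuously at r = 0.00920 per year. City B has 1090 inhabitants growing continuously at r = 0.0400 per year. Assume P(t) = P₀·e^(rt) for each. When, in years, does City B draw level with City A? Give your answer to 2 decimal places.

2460·e^(0.0092t) = 1090·e^(0.04t)
2460/1090 = e^((0.04 − 0.0092)t) → ln(2.25688) = 0.0308·t
t = 0.81398 / 0.0308

t ≈ 26.43 years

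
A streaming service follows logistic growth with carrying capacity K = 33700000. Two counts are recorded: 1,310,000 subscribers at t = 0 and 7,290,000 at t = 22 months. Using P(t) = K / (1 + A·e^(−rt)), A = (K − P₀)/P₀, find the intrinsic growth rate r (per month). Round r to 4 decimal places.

A = (33700000 − 1310000)/1310000 = 24.72519
7290000 = 33700000/(1 + 24.72519·e^(−r·22)) → e^(−22r) = (4.62277 − 1)/24.72519 = 0.146521
r = −ln(0.146521)/22 = 1.92058/22

r ≈ 0.0873 per month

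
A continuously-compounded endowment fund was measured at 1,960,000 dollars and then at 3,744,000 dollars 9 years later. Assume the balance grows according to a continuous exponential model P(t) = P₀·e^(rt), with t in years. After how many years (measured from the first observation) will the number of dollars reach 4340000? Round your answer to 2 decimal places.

r = ln(3744000/1960000) / 9 ≈ 0.071912 per year
t = ln(4340000/1960000) / r = 0.79493 / 0.071912 ≈ 11.054

t ≈ 11.05 years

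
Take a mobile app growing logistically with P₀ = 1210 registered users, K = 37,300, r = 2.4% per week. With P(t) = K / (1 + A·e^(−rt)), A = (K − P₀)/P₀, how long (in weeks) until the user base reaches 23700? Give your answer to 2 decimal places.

A = (37300 − 1210)/1210 = 29.82645
23700 = 37300/(1 + 29.82645·e^(−0.024t)) → 1 + 29.82645·e^(−0.024t) = 1.57384
e^(−0.024t) = 0.019239 → t = ln(51.97697)/0.024 = 3.9508/0.024

t ≈ 164.62 weeks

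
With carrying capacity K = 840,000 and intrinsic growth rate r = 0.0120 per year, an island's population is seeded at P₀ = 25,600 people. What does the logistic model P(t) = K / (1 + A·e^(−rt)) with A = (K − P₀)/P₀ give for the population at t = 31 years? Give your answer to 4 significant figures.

A = (840000 − 25600)/25600 = 31.8125
P(31) = 840000 / (1 + 31.8125·e^(−0.012·31)) = 840000 / (1 + 31.8125·0.689354)
= 840000 / 22.93008 ≈ 36633.1

≈ 36,630 people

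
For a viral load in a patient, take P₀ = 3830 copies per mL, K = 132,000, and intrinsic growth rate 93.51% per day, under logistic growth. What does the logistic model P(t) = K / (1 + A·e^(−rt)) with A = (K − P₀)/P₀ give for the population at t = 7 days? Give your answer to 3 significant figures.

≈ 126,000 copies per mL

A = (132000 − 3830)/3830 = 33.46475
P(7) = 132000 / (1 + 33.46475·e^(−0.9351·7)) = 132000 / (1 + 33.46475·0.001436)
= 132000 / 1.04806 ≈ 125946.42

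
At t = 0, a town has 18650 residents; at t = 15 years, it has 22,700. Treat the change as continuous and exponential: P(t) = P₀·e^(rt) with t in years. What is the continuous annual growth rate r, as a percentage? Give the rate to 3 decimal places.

22700 = 18650 · e^(r·15)
e^(15r) = 22700/18650 = 1.21716
r = ln(1.21716) / 15 = 0.19652 / 15

r ≈ 1.310% per year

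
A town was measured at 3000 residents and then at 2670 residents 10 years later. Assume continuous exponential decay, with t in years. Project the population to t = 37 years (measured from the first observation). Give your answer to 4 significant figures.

≈ 1,949 residents

r = ln(2670/3000) / 10 ≈ -0.011653 per year
P(37) = 3000 · e^(-0.011653·37) = 3000 · 0.64975 ≈ 1949.24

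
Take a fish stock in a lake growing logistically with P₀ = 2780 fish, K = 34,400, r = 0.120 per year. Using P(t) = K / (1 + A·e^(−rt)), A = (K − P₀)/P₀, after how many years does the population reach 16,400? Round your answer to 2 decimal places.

t ≈ 19.49 years

A = (34400 − 2780)/2780 = 11.3741
16400 = 34400/(1 + 11.3741·e^(−0.12t)) → 1 + 11.3741·e^(−0.12t) = 2.09756
e^(−0.12t) = 0.096497 → t = ln(10.36307)/0.12 = 2.33825/0.12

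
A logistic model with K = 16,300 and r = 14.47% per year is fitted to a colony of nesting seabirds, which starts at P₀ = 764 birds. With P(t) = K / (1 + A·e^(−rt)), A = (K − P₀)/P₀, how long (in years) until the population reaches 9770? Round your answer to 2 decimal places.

t ≈ 23.60 years

A = (16300 − 764)/764 = 20.33508
9770 = 16300/(1 + 20.33508·e^(−0.1447t)) → 1 + 20.33508·e^(−0.1447t) = 1.66837
e^(−0.1447t) = 0.032868 → t = ln(30.42477)/0.1447 = 3.41526/0.1447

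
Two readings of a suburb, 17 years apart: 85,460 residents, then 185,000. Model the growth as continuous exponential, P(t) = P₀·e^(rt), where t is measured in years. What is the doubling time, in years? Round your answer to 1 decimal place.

doubling time ≈ 15.3 years

r = ln(185000/85460) / 17 = ln(2.16476) / 17 ≈ 0.04543 per year
doubling time = ln 2 / |r| = 0.69315 / 0.04543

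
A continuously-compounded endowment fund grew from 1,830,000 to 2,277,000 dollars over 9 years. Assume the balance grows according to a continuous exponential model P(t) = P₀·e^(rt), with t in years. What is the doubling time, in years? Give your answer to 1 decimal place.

doubling time ≈ 28.5 years

r = ln(2277000/1830000) / 9 = ln(1.24426) / 9 ≈ 0.024283 per year
doubling time = ln 2 / |r| = 0.69315 / 0.024283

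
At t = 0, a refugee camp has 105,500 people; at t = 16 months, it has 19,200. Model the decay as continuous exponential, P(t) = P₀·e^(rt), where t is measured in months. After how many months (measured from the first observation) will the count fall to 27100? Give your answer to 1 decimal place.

r = ln(19200/105500) / 16 ≈ -0.106488 per month
t = ln(27100/105500) / r = -1.35918 / -0.106488 ≈ 12.764

t ≈ 12.8 months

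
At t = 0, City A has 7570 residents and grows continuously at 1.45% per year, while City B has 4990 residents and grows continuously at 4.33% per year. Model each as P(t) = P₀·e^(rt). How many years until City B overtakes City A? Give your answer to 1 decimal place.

7570·e^(0.0145t) = 4990·e^(0.0433t)
7570/4990 = e^((0.0433 − 0.0145)t) → ln(1.51703) = 0.0288·t
t = 0.41676 / 0.0288

t ≈ 14.5 years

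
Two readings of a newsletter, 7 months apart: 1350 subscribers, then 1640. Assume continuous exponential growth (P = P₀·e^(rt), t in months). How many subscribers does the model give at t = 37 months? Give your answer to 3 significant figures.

r = ln(1640/1350) / 7 ≈ 0.027799 per month
P(37) = 1350 · e^(0.027799·37) = 1350 · 2.79702 ≈ 3775.98

≈ 3,780 subscribers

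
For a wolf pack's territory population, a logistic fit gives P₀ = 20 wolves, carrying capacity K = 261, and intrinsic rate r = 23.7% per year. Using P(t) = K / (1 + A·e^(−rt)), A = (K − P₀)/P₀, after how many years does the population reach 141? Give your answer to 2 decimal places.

t ≈ 11.18 years

A = (261 − 20)/20 = 12.05
141 = 261/(1 + 12.05·e^(−0.237t)) → 1 + 12.05·e^(−0.237t) = 1.85106
e^(−0.237t) = 0.070628 → t = ln(14.15875)/0.237 = 2.65033/0.237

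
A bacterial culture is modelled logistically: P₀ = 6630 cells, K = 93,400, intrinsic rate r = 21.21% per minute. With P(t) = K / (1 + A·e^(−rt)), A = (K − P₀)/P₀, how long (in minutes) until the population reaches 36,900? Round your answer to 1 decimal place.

t ≈ 10.1 minutes

A = (93400 − 6630)/6630 = 13.08748
36900 = 93400/(1 + 13.08748·e^(−0.2121t)) → 1 + 13.08748·e^(−0.2121t) = 2.53117
e^(−0.2121t) = 0.116995 → t = ln(8.5474)/0.2121 = 2.14563/0.2121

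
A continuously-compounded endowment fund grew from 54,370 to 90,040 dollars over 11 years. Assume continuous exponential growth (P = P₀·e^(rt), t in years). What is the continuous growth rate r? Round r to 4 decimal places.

90040 = 54370 · e^(r·11)
e^(11r) = 90040/54370 = 1.65606
r = ln(1.65606) / 11 = 0.50444 / 11

r ≈ 0.0459 per year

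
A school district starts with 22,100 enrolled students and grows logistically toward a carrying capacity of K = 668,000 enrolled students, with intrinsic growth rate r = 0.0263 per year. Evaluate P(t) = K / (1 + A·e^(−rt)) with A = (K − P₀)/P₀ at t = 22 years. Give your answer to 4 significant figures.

A = (668000 − 22100)/22100 = 29.22624
P(22) = 668000 / (1 + 29.22624·e^(−0.0263·22)) = 668000 / (1 + 29.22624·0.560683)
= 668000 / 17.38665 ≈ 38420.28

≈ 38,420 enrolled students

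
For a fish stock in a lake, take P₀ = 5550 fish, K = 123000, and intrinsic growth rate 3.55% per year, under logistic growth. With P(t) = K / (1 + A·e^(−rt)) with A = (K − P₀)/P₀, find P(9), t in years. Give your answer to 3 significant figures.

A = (123000 − 5550)/5550 = 21.16216
P(9) = 123000 / (1 + 21.16216·e^(−0.0355·9)) = 123000 / (1 + 21.16216·0.726512)
= 123000 / 16.37457 ≈ 7511.65

≈ 7,510 fish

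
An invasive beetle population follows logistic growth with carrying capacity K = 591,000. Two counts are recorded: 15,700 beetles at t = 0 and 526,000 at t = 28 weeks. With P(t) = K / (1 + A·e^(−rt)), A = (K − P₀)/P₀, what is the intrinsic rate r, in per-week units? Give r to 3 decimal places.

r ≈ 0.203 per week

A = (591000 − 15700)/15700 = 36.64331
526000 = 591000/(1 + 36.64331·e^(−r·28)) → e^(−28r) = (1.12357 − 1)/36.64331 = 0.003372
r = −ln(0.003372)/28 = 5.69214/28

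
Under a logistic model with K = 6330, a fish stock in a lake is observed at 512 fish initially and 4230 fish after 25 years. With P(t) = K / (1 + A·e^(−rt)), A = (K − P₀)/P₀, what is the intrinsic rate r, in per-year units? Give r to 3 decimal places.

r ≈ 0.125 per year

A = (6330 − 512)/512 = 11.36328
4230 = 6330/(1 + 11.36328·e^(−r·25)) → e^(−25r) = (1.49645 − 1)/11.36328 = 0.043689
r = −ln(0.043689)/25 = 3.13065/25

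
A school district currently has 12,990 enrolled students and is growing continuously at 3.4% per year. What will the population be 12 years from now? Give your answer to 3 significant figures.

≈ 19,500 enrolled students

P(12) = 12990 · e^(0.034·12) = 12990 · e^(0.408)
= 12990 · 1.50381 ≈ 19534.46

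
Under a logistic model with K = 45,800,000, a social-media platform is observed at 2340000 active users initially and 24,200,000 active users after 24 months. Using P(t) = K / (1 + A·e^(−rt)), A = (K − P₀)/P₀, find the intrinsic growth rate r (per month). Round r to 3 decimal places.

A = (45800000 − 2340000)/2340000 = 18.57265
24200000 = 45800000/(1 + 18.57265·e^(−r·24)) → e^(−24r) = (1.89256 − 1)/18.57265 = 0.048058
r = −ln(0.048058)/24 = 3.03535/24

r ≈ 0.126 per month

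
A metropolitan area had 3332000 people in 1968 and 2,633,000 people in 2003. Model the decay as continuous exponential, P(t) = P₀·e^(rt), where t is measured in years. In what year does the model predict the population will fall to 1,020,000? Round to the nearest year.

r = ln(2633000/3332000) / 35 = -0.23545/35 ≈ -0.006727 per year
t = ln(1020000/3332000) / r = -1.18377/-0.006727 ≈ 175.97 years after 1968

year 2144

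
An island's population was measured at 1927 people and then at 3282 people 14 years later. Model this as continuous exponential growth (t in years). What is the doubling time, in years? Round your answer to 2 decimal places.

doubling time ≈ 18.22 years

r = ln(3282/1927) / 14 = ln(1.70317) / 14 ≈ 0.038035 per year
doubling time = ln 2 / |r| = 0.69315 / 0.038035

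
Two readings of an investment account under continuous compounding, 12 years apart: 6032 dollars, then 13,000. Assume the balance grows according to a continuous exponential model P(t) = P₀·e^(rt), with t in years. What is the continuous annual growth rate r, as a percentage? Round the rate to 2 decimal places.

13000 = 6032 · e^(r·12)
e^(12r) = 13000/6032 = 2.15517
r = ln(2.15517) / 12 = 0.76787 / 12

r ≈ 6.40% per year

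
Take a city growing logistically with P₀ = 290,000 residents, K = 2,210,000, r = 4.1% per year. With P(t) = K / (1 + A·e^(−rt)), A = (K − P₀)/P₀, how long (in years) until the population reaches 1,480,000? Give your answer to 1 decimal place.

A = (2210000 − 290000)/290000 = 6.62069
1480000 = 2210000/(1 + 6.62069·e^(−0.041t)) → 1 + 6.62069·e^(−0.041t) = 1.49324
e^(−0.041t) = 0.0745 → t = ln(13.42277)/0.041 = 2.59695/0.041

t ≈ 63.3 years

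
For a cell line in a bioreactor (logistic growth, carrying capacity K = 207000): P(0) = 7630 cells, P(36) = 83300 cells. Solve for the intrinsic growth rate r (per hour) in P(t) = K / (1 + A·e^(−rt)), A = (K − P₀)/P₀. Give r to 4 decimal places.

r ≈ 0.0797 per hour

A = (207000 − 7630)/7630 = 26.12975
83300 = 207000/(1 + 26.12975·e^(−r·36)) → e^(−36r) = (2.48499 − 1)/26.12975 = 0.056832
r = −ln(0.056832)/36 = 2.86766/36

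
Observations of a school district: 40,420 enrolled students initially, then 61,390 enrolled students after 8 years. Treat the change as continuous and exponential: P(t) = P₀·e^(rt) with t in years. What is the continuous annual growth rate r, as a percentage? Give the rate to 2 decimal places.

r ≈ 5.22% per year

61390 = 40420 · e^(r·8)
e^(8r) = 61390/40420 = 1.5188
r = ln(1.5188) / 8 = 0.41792 / 8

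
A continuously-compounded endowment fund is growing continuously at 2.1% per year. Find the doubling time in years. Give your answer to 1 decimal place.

doubling time ≈ 33.0 years

doubling time = ln(2) / |r| = 0.69315 / 0.021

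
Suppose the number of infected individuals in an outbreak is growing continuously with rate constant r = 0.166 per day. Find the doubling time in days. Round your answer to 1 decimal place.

doubling time = ln(2) / |r| = 0.69315 / 0.166

doubling time ≈ 4.2 days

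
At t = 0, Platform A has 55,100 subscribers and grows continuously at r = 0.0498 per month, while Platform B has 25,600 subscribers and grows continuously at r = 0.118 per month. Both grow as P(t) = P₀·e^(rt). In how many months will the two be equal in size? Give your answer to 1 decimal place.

55100·e^(0.0498t) = 25600·e^(0.118t)
55100/25600 = e^((0.118 − 0.0498)t) → ln(2.15234) = 0.0682·t
t = 0.76656 / 0.0682

t ≈ 11.2 months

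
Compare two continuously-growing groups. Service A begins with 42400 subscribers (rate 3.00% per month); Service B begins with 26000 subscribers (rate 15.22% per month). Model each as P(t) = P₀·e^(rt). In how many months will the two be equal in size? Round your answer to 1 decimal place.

t ≈ 4.0 months

42400·e^(0.03t) = 26000·e^(0.1522t)
42400/26000 = e^((0.1522 − 0.03)t) → ln(1.63077) = 0.1222·t
t = 0.48905 / 0.1222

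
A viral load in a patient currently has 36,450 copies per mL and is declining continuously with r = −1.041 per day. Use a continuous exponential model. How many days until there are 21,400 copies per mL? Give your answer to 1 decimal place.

t ≈ 0.5 days

21400 = 36450 · e^(-1.041·t)
t = ln(21400/36450) / -1.041 = ln(0.58711) / -1.041 = -0.53255 / -1.041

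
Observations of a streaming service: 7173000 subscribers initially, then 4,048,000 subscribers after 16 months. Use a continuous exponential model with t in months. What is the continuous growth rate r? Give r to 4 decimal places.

r ≈ -0.0358 per month

4048000 = 7173000 · e^(r·16)
e^(16r) = 4048000/7173000 = 0.56434
r = ln(0.56434) / 16 = -0.5721 / 16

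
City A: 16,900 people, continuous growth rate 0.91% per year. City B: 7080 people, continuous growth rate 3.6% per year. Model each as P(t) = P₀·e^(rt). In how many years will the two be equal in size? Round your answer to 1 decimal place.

16900·e^(0.0091t) = 7080·e^(0.036t)
16900/7080 = e^((0.036 − 0.0091)t) → ln(2.38701) = 0.0269·t
t = 0.87004 / 0.0269

t ≈ 32.3 years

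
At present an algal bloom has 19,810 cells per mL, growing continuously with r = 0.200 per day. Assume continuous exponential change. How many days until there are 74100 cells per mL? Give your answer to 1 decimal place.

t ≈ 6.6 days

74100 = 19810 · e^(0.2·t)
t = ln(74100/19810) / 0.2 = ln(3.74054) / 0.2 = 1.31923 / 0.2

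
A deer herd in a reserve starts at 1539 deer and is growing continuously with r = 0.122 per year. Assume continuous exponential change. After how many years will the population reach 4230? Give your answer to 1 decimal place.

t ≈ 8.3 years

4230 = 1539 · e^(0.122·t)
t = ln(4230/1539) / 0.122 = ln(2.74854) / 0.122 = 1.01107 / 0.122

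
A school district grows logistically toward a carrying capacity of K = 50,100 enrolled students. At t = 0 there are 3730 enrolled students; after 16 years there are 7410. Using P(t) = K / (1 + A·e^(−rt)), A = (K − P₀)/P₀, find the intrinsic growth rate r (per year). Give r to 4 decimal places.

A = (50100 − 3730)/3730 = 12.43164
7410 = 50100/(1 + 12.43164·e^(−r·16)) → e^(−16r) = (6.76113 − 1)/12.43164 = 0.463425
r = −ln(0.463425)/16 = 0.76911/16

r ≈ 0.0481 per year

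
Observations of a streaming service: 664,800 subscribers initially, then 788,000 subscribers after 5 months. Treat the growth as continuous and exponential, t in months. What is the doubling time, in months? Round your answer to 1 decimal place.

doubling time ≈ 20.4 months

r = ln(788000/664800) / 5 = ln(1.18532) / 5 ≈ 0.034002 per month
doubling time = ln 2 / |r| = 0.69315 / 0.034002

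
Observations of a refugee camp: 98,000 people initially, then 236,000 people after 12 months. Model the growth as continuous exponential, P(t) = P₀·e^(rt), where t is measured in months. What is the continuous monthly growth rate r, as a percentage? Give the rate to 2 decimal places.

r ≈ 7.32% per month

236000 = 98000 · e^(r·12)
e^(12r) = 236000/98000 = 2.40816
r = ln(2.40816) / 12 = 0.87886 / 12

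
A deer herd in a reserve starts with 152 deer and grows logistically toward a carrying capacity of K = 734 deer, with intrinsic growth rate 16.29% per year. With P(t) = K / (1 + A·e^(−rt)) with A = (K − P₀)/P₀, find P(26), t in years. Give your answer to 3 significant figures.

≈ 695 deer

A = (734 − 152)/152 = 3.82895
P(26) = 734 / (1 + 3.82895·e^(−0.1629·26)) = 734 / (1 + 3.82895·0.014474)
= 734 / 1.05542 ≈ 695.46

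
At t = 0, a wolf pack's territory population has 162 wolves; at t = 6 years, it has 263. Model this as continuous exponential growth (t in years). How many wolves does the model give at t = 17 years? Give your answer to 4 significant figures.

r = ln(263/162) / 6 ≈ 0.08076 per year
P(17) = 162 · e^(0.08076·17) = 162 · 3.94683 ≈ 639.39

≈ 639.4 wolves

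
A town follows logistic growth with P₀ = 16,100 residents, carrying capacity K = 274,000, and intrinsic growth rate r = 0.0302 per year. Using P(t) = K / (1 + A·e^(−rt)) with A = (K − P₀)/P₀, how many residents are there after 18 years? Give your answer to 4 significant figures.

≈ 26,600 residents

A = (274000 − 16100)/16100 = 16.01863
P(18) = 274000 / (1 + 16.01863·e^(−0.0302·18)) = 274000 / (1 + 16.01863·0.580654)
= 274000 / 10.30129 ≈ 26598.62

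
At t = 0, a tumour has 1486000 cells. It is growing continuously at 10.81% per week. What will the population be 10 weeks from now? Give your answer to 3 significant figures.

P(10) = 1486000 · e^(0.1081·10) = 1486000 · e^(1.081)
= 1486000 · 2.94763 ≈ 4380171.8

≈ 4,380,000 cells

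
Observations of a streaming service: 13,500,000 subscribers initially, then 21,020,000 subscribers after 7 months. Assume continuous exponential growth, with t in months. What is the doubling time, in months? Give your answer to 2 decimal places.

r = ln(21020000/13500000) / 7 = ln(1.55704) / 7 ≈ 0.063255 per month
doubling time = ln 2 / |r| = 0.69315 / 0.063255

doubling time ≈ 10.96 months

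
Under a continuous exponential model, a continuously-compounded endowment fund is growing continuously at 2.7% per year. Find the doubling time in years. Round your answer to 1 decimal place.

doubling time ≈ 25.7 years

doubling time = ln(2) / |r| = 0.69315 / 0.027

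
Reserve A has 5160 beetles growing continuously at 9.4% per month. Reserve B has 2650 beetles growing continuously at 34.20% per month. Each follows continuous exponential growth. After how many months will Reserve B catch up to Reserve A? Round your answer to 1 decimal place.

5160·e^(0.094t) = 2650·e^(0.342t)
5160/2650 = e^((0.342 − 0.094)t) → ln(1.94717) = 0.248·t
t = 0.66638 / 0.248

t ≈ 2.7 months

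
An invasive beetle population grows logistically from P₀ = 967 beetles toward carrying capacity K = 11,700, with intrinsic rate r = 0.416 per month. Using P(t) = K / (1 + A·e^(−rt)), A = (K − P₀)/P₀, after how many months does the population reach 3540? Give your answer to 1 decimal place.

A = (11700 − 967)/967 = 11.09928
3540 = 11700/(1 + 11.09928·e^(−0.416t)) → 1 + 11.09928·e^(−0.416t) = 3.30508
e^(−0.416t) = 0.207679 → t = ln(4.81513)/0.416 = 1.57176/0.416

t ≈ 3.8 months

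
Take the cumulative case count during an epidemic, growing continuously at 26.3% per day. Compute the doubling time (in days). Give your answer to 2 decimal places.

doubling time = ln(2) / |r| = 0.69315 / 0.263

doubling time ≈ 2.64 days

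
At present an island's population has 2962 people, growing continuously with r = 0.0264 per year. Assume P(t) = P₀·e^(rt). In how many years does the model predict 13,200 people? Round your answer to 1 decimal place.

13200 = 2962 · e^(0.0264·t)
t = ln(13200/2962) / 0.0264 = ln(4.45645) / 0.0264 = 1.49435 / 0.0264

t ≈ 56.6 years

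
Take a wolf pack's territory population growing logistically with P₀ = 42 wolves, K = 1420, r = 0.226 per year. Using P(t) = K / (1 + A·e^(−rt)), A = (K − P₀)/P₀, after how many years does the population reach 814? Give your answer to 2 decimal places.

t ≈ 16.75 years

A = (1420 − 42)/42 = 32.80952
814 = 1420/(1 + 32.80952·e^(−0.226t)) → 1 + 32.80952·e^(−0.226t) = 1.74447
e^(−0.226t) = 0.022691 → t = ln(44.07088)/0.226 = 3.7858/0.226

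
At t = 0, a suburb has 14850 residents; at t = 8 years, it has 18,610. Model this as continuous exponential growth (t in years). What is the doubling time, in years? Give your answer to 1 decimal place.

doubling time ≈ 24.6 years

r = ln(18610/14850) / 8 = ln(1.2532) / 8 ≈ 0.028212 per year
doubling time = ln 2 / |r| = 0.69315 / 0.028212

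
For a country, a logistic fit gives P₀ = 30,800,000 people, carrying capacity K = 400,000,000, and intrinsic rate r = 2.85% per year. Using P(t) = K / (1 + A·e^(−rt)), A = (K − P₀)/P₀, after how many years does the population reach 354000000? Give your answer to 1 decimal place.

t ≈ 158.8 years

A = (400000000 − 30800000)/30800000 = 11.98701
354000000 = 400000000/(1 + 11.98701·e^(−0.0285t)) → 1 + 11.98701·e^(−0.0285t) = 1.12994
e^(−0.0285t) = 0.01084 → t = ln(92.24788)/0.0285 = 4.52448/0.0285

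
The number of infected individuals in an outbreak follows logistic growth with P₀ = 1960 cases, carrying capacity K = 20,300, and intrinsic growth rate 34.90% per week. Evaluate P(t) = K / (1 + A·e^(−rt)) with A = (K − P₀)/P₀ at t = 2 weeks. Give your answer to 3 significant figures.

A = (20300 − 1960)/1960 = 9.35714
P(2) = 20300 / (1 + 9.35714·e^(−0.349·2)) = 20300 / (1 + 9.35714·0.497579)
= 20300 / 5.65592 ≈ 3589.16

≈ 3,590 cases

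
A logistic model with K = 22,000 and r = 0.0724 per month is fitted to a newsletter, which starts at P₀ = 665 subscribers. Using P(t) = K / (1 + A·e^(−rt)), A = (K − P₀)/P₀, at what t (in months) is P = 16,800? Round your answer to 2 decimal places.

A = (22000 − 665)/665 = 32.08271
16800 = 22000/(1 + 32.08271·e^(−0.0724t)) → 1 + 32.08271·e^(−0.0724t) = 1.30952
e^(−0.0724t) = 0.009648 → t = ln(103.65182)/0.0724 = 4.64104/0.0724

t ≈ 64.10 months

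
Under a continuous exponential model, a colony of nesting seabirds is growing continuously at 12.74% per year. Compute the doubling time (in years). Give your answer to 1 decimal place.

doubling time ≈ 5.4 years

doubling time = ln(2) / |r| = 0.69315 / 0.1274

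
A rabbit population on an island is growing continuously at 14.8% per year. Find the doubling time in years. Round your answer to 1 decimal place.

doubling time = ln(2) / |r| = 0.69315 / 0.148

doubling time ≈ 4.7 years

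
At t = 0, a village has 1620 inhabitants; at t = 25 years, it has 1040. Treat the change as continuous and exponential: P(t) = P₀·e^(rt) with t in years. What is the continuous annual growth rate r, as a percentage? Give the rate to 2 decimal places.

r ≈ -1.77% per year

1040 = 1620 · e^(r·25)
e^(25r) = 1040/1620 = 0.64198
r = ln(0.64198) / 25 = -0.44321 / 25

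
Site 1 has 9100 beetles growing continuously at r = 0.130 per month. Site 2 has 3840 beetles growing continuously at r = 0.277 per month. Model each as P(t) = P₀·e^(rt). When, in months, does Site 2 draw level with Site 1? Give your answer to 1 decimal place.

9100·e^(0.13t) = 3840·e^(0.277t)
9100/3840 = e^((0.277 − 0.13)t) → ln(2.36979) = 0.147·t
t = 0.8628 / 0.147

t ≈ 5.9 months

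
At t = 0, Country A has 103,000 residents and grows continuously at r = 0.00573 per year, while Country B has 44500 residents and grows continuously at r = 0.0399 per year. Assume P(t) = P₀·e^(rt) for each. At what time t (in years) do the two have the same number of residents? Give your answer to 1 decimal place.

t ≈ 24.6 years

103000·e^(0.00573t) = 44500·e^(0.0399t)
103000/44500 = e^((0.0399 − 0.00573)t) → ln(2.31461) = 0.03417·t
t = 0.83924 / 0.03417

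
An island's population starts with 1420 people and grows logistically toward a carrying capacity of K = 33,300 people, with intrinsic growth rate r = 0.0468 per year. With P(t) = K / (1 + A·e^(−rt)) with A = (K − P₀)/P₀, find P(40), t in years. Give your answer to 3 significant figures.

≈ 7,480 people

A = (33300 − 1420)/1420 = 22.4507
P(40) = 33300 / (1 + 22.4507·e^(−0.0468·40)) = 33300 / (1 + 22.4507·0.153816)
= 33300 / 4.45327 ≈ 7477.65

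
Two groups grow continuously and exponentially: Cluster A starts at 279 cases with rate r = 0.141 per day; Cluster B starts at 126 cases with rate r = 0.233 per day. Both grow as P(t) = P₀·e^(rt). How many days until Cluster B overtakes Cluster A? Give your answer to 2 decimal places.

t ≈ 8.64 days

279·e^(0.141t) = 126·e^(0.233t)
279/126 = e^((0.233 − 0.141)t) → ln(2.21429) = 0.092·t
t = 0.79493 / 0.092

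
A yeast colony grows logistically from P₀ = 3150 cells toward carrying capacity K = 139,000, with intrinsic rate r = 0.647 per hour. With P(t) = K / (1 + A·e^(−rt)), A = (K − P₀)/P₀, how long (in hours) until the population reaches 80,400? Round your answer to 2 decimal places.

A = (139000 − 3150)/3150 = 43.12698
80400 = 139000/(1 + 43.12698·e^(−0.647t)) → 1 + 43.12698·e^(−0.647t) = 1.72886
e^(−0.647t) = 0.0169 → t = ln(59.17081)/0.647 = 4.08043/0.647

t ≈ 6.31 hours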